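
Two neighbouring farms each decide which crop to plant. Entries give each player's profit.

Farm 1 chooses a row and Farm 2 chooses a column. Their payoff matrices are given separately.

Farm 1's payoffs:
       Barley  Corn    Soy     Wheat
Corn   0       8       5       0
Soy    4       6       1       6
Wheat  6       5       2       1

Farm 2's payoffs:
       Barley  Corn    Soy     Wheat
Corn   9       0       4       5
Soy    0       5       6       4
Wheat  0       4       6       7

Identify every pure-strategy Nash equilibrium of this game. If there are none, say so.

There is no pure-strategy Nash equilibrium.

Farm 1 against Barley: payoffs 0, 4, 6 → best response Wheat.
Farm 1 against Corn: payoffs 8, 6, 5 → best response Corn.
Farm 1 against Soy: payoffs 5, 1, 2 → best response Corn.
Farm 1 against Wheat: payoffs 0, 6, 1 → best response Soy.
Farm 2 against Corn: payoffs 9, 0, 4, 5 → best response Barley.
Farm 2 against Soy: payoffs 0, 5, 6, 4 → best response Soy.
Farm 2 against Wheat: payoffs 0, 4, 6, 7 → best response Wheat.
No profile is a mutual best response for all players.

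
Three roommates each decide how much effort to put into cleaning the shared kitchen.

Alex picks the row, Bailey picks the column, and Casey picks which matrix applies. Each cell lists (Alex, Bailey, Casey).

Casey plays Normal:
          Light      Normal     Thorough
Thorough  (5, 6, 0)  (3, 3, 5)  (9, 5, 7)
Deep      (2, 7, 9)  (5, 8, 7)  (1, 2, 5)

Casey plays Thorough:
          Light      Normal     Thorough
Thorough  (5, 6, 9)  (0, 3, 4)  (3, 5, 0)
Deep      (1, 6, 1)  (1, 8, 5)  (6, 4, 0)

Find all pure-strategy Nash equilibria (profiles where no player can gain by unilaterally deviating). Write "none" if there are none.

Pure-strategy Nash equilibria: (Thorough, Light, Thorough), (Deep, Normal, Normal)

Mark each player's best response to every combination of opponents' strategies; a profile where every player is best-responding is a pure Nash equilibrium.
Alex against (Light, Normal): payoffs 5, 2 → best response Thorough.
Alex against (Light, Thorough): payoffs 5, 1 → best response Thorough.
Alex against (Normal, Normal): payoffs 3, 5 → best response Deep.
Alex against (Normal, Thorough): payoffs 0, 1 → best response Deep.
Alex against (Thorough, Normal): payoffs 9, 1 → best response Thorough.
Alex against (Thorough, Thorough): payoffs 3, 6 → best response Deep.
Bailey against (Thorough, Normal): payoffs 6, 3, 5 → best response Light.
Bailey against (Thorough, Thorough): payoffs 6, 3, 5 → best response Light.
Bailey against (Deep, Normal): payoffs 7, 8, 2 → best response Normal.
Bailey against (Deep, Thorough): payoffs 6, 8, 4 → best response Normal.
Casey against (Thorough, Light): payoffs 0, 9 → best response Thorough.
Casey against (Thorough, Normal): payoffs 5, 4 → best response Normal.
Casey against (Thorough, Thorough): payoffs 7, 0 → best response Normal.
Casey against (Deep, Light): payoffs 9, 1 → best response Normal.
Casey against (Deep, Normal): payoffs 7, 5 → best response Normal.
Casey against (Deep, Thorough): payoffs 5, 0 → best response Normal.
Mutual best responses: (Thorough, Light, Thorough); (Deep, Normal, Normal).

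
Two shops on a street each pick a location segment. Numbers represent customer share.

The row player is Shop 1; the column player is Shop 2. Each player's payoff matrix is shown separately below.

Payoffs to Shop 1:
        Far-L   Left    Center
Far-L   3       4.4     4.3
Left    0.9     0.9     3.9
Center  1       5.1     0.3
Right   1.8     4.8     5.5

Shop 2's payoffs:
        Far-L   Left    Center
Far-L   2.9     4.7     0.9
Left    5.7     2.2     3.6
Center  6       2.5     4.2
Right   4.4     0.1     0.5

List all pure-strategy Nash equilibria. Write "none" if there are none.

(Far-L, Far-L): Shop 2 can switch to Left (2.9 → 4.7). Not NE.
(Far-L, Left): Shop 1 can switch to Center (4.4 → 5.1). Not NE.
(Far-L, Center): Shop 1 can switch to Right (4.3 → 5.5). Not NE.
(Left, Far-L): Shop 1 can switch to Far-L (0.9 → 3). Not NE.
(Left, Left): Shop 1 can switch to Far-L (0.9 → 4.4). Not NE.
(Left, Center): Shop 1 can switch to Far-L (3.9 → 4.3). Not NE.
(Center, Far-L): Shop 1 can switch to Far-L (1 → 3). Not NE.
(Center, Left): Shop 2 can switch to Far-L (2.5 → 6). Not NE.
(Center, Center): Shop 1 can switch to Far-L (0.3 → 4.3). Not NE.
(Right, Far-L): Shop 1 can switch to Far-L (1.8 → 3). Not NE.
(The remaining 2 profiles each have a profitable deviation by the same check.)

This game has no pure Nash equilibrium.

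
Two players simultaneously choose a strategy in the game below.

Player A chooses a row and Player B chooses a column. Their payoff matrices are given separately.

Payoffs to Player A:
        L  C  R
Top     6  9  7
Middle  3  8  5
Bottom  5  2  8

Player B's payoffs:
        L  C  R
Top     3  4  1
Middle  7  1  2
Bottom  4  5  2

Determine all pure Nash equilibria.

Player A against L: payoffs 6, 3, 5 → best response Top.
Player A against C: payoffs 9, 8, 2 → best response Top.
Player A against R: payoffs 7, 5, 8 → best response Bottom.
Player B against Top: payoffs 3, 4, 1 → best response C.
Player B against Middle: payoffs 7, 1, 2 → best response L.
Player B against Bottom: payoffs 4, 5, 2 → best response C.
Mutual best responses: (Top, C).

The unique pure-strategy Nash equilibrium is (Top, C).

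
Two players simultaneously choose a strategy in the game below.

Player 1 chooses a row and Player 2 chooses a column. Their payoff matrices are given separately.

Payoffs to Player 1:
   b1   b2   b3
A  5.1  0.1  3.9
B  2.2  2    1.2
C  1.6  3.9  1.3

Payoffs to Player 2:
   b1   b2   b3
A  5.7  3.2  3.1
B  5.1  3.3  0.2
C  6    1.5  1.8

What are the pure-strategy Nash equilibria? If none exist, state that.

(A, b1): Player 1 gets 5.1, best alternative 2.2; Player 2 gets 5.7, best alternative 3.2. No profitable deviation — NE.
(A, b2): Player 1 can switch to B (0.1 → 2). Not NE.
(A, b3): Player 2 can switch to b1 (3.1 → 5.7). Not NE.
(B, b1): Player 1 can switch to A (2.2 → 5.1). Not NE.
(B, b2): Player 1 can switch to C (2 → 3.9). Not NE.
(B, b3): Player 1 can switch to A (1.2 → 3.9). Not NE.
(C, b1): Player 1 can switch to A (1.6 → 5.1). Not NE.
(The remaining 2 profiles each have a profitable deviation by the same check.)

Pure NE: (A, b1)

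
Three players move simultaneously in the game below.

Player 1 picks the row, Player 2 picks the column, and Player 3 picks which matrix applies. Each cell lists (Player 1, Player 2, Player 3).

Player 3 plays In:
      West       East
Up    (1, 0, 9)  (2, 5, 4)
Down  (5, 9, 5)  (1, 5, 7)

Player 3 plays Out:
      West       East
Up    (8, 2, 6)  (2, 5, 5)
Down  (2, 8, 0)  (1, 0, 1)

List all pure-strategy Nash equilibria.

(Up, East, Out) and (Down, West, In)

(Up, West, In): Player 1 can switch to Down (1 → 5). Not NE.
(Up, West, Out): Player 2 can switch to East (2 → 5). Not NE.
(Up, East, In): Player 3 can switch to Out (4 → 5). Not NE.
(Up, East, Out): Player 1 gets 2, best alternative 1; Player 2 gets 5, best alternative 2; Player 3 gets 5, best alternative 4. No profitable deviation — NE.
(Down, West, In): Player 1 gets 5, best alternative 1; Player 2 gets 9, best alternative 5; Player 3 gets 5, best alternative 0. No profitable deviation — NE.
(Down, West, Out): Player 1 can switch to Up (2 → 8). Not NE.
(Down, East, In): Player 1 can switch to Up (1 → 2). Not NE.
(Down, East, Out): Player 1 can switch to Up (1 → 2). Not NE.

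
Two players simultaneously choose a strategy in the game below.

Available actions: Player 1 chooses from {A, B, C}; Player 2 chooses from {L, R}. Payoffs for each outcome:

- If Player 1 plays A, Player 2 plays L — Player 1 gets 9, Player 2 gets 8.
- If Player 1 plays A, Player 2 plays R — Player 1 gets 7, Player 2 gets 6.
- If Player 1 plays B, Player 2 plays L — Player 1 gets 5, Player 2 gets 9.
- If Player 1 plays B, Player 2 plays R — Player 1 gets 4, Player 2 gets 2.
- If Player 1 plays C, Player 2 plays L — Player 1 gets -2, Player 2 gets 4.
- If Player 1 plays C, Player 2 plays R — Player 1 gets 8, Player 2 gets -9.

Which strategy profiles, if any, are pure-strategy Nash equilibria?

The unique pure-strategy Nash equilibrium is (A, L).

(A, L): Player 1 gets 9, best alternative 5; Player 2 gets 8, best alternative 6. No profitable deviation — NE.
(A, R): Player 1 can switch to C (7 → 8). Not NE.
(B, L): Player 1 can switch to A (5 → 9). Not NE.
(B, R): Player 1 can switch to A (4 → 7). Not NE.
(C, L): Player 1 can switch to A (-2 → 9). Not NE.
(C, R): Player 2 can switch to L (-9 → 4). Not NE.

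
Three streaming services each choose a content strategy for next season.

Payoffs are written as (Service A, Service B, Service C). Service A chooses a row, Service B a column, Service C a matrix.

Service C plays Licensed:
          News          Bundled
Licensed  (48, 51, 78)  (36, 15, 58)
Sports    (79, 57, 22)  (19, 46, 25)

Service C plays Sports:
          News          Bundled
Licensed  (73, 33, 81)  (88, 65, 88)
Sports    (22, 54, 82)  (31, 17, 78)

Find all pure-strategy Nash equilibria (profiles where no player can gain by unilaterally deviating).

The unique pure-strategy Nash equilibrium is (Licensed, Bundled, Sports).

Service A against (News, Licensed): payoffs 48, 79 → best response Sports.
Service A against (News, Sports): payoffs 73, 22 → best response Licensed.
Service A against (Bundled, Licensed): payoffs 36, 19 → best response Licensed.
Service A against (Bundled, Sports): payoffs 88, 31 → best response Licensed.
Service B against (Licensed, Licensed): payoffs 51, 15 → best response News.
Service B against (Licensed, Sports): payoffs 33, 65 → best response Bundled.
Service B against (Sports, Licensed): payoffs 57, 46 → best response News.
Service B against (Sports, Sports): payoffs 54, 17 → best response News.
Service C against (Licensed, News): payoffs 78, 81 → best response Sports.
Service C against (Licensed, Bundled): payoffs 58, 88 → best response Sports.
Service C against (Sports, News): payoffs 22, 82 → best response Sports.
Service C against (Sports, Bundled): payoffs 25, 78 → best response Sports.
Mutual best responses: (Licensed, Bundled, Sports).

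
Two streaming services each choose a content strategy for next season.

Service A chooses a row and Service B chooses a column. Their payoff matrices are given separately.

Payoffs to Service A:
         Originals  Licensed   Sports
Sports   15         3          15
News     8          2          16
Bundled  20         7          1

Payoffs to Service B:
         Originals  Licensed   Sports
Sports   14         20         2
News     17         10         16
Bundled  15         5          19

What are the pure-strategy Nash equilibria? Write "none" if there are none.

No pure-strategy Nash equilibrium.

(Sports, Originals): Service A can switch to Bundled (15 → 20). Not NE.
(Sports, Licensed): Service A can switch to Bundled (3 → 7). Not NE.
(Sports, Sports): Service A can switch to News (15 → 16). Not NE.
(News, Originals): Service A can switch to Sports (8 → 15). Not NE.
(News, Licensed): Service A can switch to Sports (2 → 3). Not NE.
(News, Sports): Service B can switch to Originals (16 → 17). Not NE.
(The remaining 3 profiles each have a profitable deviation by the same check.)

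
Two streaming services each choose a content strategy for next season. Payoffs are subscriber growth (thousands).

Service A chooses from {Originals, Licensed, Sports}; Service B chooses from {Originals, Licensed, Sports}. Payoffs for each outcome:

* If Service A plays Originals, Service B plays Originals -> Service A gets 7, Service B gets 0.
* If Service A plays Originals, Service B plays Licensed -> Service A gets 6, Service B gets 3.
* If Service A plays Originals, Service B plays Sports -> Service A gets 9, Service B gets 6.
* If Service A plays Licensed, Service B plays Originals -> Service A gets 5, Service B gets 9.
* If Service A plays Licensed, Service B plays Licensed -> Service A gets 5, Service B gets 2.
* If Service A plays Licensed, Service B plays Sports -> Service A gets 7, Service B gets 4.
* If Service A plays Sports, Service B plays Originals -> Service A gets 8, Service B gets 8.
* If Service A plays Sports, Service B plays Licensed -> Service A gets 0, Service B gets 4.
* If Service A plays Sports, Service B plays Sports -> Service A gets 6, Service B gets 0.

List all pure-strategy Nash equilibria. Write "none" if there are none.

The pure Nash equilibria are (Originals, Sports); (Sports, Originals).

Service A against Originals: payoffs 7, 5, 8 → best response Sports.
Service A against Licensed: payoffs 6, 5, 0 → best response Originals.
Service A against Sports: payoffs 9, 7, 6 → best response Originals.
Service B against Originals: payoffs 0, 3, 6 → best response Sports.
Service B against Licensed: payoffs 9, 2, 4 → best response Originals.
Service B against Sports: payoffs 8, 4, 0 → best response Originals.
Mutual best responses: (Originals, Sports); (Sports, Originals).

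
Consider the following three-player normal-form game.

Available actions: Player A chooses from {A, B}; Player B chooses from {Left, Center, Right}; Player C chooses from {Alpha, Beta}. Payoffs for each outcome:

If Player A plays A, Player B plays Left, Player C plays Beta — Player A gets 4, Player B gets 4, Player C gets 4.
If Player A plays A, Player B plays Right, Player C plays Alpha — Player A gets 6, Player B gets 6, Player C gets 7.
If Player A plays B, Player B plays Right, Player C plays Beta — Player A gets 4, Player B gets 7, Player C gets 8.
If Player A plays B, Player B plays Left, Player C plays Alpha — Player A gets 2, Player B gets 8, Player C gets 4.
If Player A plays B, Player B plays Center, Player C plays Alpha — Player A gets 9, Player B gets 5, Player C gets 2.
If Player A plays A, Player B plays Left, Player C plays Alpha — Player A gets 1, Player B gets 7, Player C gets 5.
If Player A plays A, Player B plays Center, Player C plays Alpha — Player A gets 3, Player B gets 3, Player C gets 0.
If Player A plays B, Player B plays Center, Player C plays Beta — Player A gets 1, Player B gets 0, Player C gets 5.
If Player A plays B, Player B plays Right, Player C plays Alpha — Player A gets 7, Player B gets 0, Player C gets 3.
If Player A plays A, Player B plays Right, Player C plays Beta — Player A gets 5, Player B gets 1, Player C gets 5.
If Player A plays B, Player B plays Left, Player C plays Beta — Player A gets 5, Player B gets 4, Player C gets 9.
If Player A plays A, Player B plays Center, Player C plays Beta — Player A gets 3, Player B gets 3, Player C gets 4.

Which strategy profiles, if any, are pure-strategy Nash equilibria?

No pure-strategy Nash equilibrium.

For each strategy profile, look for a profitable unilateral deviation.
(A, Left, Alpha): Player A can switch to B (1 → 2). Not NE.
(A, Left, Beta): Player A can switch to B (4 → 5). Not NE.
(A, Center, Alpha): Player A can switch to B (3 → 9). Not NE.
(A, Center, Beta): Player B can switch to Left (3 → 4). Not NE.
(A, Right, Alpha): Player A can switch to B (6 → 7). Not NE.
(A, Right, Beta): Player B can switch to Left (1 → 4). Not NE.
(B, Left, Alpha): Player C can switch to Beta (4 → 9). Not NE.
(B, Left, Beta): Player B can switch to Right (4 → 7). Not NE.
(The remaining 4 profiles each have a profitable deviation by the same check.)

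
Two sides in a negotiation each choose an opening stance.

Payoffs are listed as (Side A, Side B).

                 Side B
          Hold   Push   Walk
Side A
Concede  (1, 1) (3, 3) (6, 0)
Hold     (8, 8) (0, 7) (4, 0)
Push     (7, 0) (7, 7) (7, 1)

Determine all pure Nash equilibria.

Side A against Hold: payoffs 1, 8, 7 → best response Hold.
Side A against Push: payoffs 3, 0, 7 → best response Push.
Side A against Walk: payoffs 6, 4, 7 → best response Push.
Side B against Concede: payoffs 1, 3, 0 → best response Push.
Side B against Hold: payoffs 8, 7, 0 → best response Hold.
Side B against Push: payoffs 0, 7, 1 → best response Push.
Mutual best responses: (Hold, Hold); (Push, Push).

Pure-strategy Nash equilibria: (Hold, Hold), (Push, Push)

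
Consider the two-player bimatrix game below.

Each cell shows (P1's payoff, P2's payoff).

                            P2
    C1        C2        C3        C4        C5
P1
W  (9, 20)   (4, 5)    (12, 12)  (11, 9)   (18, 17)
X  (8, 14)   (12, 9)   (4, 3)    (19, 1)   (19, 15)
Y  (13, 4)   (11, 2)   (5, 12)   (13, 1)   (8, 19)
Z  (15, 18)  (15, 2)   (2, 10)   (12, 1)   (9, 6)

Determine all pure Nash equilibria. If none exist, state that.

For each player, find the best response to each opponent profile; mutual best responses are the pure NE.
P1 against C1: payoffs 9, 8, 13, 15 → best response Z.
P1 against C2: payoffs 4, 12, 11, 15 → best response Z.
P1 against C3: payoffs 12, 4, 5, 2 → best response W.
P1 against C4: payoffs 11, 19, 13, 12 → best response X.
P1 against C5: payoffs 18, 19, 8, 9 → best response X.
P2 against W: payoffs 20, 5, 12, 9, 17 → best response C1.
P2 against X: payoffs 14, 9, 3, 1, 15 → best response C5.
P2 against Y: payoffs 4, 2, 12, 1, 19 → best response C5.
P2 against Z: payoffs 18, 2, 10, 1, 6 → best response C1.
Mutual best responses: (X, C5); (Z, C1).

Pure-strategy Nash equilibria: (X, C5), (Z, C1)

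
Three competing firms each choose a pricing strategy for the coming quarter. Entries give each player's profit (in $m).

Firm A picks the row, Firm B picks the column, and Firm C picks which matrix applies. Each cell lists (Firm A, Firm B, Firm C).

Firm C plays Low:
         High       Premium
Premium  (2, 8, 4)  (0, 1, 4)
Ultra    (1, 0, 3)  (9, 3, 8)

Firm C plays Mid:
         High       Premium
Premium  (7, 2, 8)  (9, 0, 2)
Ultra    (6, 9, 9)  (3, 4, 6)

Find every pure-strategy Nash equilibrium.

For each player, find the best response to each opponent profile; mutual best responses are the pure NE.
Firm A against (High, Low): payoffs 2, 1 → best response Premium.
Firm A against (High, Mid): payoffs 7, 6 → best response Premium.
Firm A against (Premium, Low): payoffs 0, 9 → best response Ultra.
Firm A against (Premium, Mid): payoffs 9, 3 → best response Premium.
Firm B against (Premium, Low): payoffs 8, 1 → best response High.
Firm B against (Premium, Mid): payoffs 2, 0 → best response High.
Firm B against (Ultra, Low): payoffs 0, 3 → best response Premium.
Firm B against (Ultra, Mid): payoffs 9, 4 → best response High.
Firm C against (Premium, High): payoffs 4, 8 → best response Mid.
Firm C against (Premium, Premium): payoffs 4, 2 → best response Low.
Firm C against (Ultra, High): payoffs 3, 9 → best response Mid.
Firm C against (Ultra, Premium): payoffs 8, 6 → best response Low.
Mutual best responses: (Premium, High, Mid); (Ultra, Premium, Low).

The pure Nash equilibria are (Premium, High, Mid); (Ultra, Premium, Low).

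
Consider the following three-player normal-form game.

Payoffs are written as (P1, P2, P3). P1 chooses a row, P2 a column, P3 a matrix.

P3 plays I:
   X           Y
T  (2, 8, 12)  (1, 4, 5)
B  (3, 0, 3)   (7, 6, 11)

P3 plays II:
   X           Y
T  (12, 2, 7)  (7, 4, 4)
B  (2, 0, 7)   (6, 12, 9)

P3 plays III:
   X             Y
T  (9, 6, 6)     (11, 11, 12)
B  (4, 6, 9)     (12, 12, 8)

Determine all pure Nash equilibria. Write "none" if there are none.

(T, X, I): P1 can switch to B (2 → 3). Not NE.
(T, X, II): P2 can switch to Y (2 → 4). Not NE.
(T, X, III): P2 can switch to Y (6 → 11). Not NE.
(T, Y, I): P1 can switch to B (1 → 7). Not NE.
(T, Y, II): P3 can switch to I (4 → 5). Not NE.
(T, Y, III): P1 can switch to B (11 → 12). Not NE.
(B, X, I): P2 can switch to Y (0 → 6). Not NE.
(B, X, II): P1 can switch to T (2 → 12). Not NE.
(B, X, III): P1 can switch to T (4 → 9). Not NE.
(B, Y, I): P1 gets 7, best alternative 1; P2 gets 6, best alternative 0; P3 gets 11, best alternative 9. No profitable deviation — NE.
(B, Y, II): P1 can switch to T (6 → 7). Not NE.
(B, Y, III): P3 can switch to I (8 → 11). Not NE.

(B, Y, I)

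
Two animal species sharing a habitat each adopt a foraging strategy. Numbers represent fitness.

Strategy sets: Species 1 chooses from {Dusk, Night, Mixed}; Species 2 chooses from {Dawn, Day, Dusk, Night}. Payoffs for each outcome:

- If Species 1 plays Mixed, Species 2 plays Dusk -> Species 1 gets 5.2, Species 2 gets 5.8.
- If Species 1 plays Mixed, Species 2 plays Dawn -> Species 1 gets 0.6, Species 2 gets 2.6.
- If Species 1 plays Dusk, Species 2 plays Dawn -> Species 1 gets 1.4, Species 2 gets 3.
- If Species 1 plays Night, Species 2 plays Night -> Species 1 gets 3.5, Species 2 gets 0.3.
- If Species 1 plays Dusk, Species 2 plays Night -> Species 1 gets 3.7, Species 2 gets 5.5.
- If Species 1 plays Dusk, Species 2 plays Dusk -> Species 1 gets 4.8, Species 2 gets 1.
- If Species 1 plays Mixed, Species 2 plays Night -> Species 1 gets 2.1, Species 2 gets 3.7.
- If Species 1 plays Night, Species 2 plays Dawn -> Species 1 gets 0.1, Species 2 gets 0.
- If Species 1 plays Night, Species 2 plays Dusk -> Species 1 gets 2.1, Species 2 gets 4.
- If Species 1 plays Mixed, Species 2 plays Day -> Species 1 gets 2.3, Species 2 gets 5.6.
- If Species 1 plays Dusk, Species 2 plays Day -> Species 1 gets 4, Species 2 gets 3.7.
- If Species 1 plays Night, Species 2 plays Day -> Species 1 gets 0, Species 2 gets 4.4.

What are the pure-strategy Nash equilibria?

Pure-strategy Nash equilibria: (Dusk, Night), (Mixed, Dusk)

Species 1 against Dawn: payoffs 1.4, 0.1, 0.6 → best response Dusk.
Species 1 against Day: payoffs 4, 0, 2.3 → best response Dusk.
Species 1 against Dusk: payoffs 4.8, 2.1, 5.2 → best response Mixed.
Species 1 against Night: payoffs 3.7, 3.5, 2.1 → best response Dusk.
Species 2 against Dusk: payoffs 3, 3.7, 1, 5.5 → best response Night.
Species 2 against Night: payoffs 0, 4.4, 4, 0.3 → best response Day.
Species 2 against Mixed: payoffs 2.6, 5.6, 5.8, 3.7 → best response Dusk.
Mutual best responses: (Dusk, Night); (Mixed, Dusk).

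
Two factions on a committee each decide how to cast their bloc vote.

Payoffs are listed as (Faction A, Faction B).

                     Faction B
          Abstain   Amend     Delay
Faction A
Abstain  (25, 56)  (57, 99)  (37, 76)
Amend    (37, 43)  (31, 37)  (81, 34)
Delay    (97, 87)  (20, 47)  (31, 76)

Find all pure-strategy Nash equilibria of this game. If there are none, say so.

The pure Nash equilibria are (Abstain, Amend), (Delay, Abstain).

Mark each player's best response to every combination of opponents' strategies; a profile where every player is best-responding is a pure Nash equilibrium.
Faction A against Abstain: payoffs 25, 37, 97 → best response Delay.
Faction A against Amend: payoffs 57, 31, 20 → best response Abstain.
Faction A against Delay: payoffs 37, 81, 31 → best response Amend.
Faction B against Abstain: payoffs 56, 99, 76 → best response Amend.
Faction B against Amend: payoffs 43, 37, 34 → best response Abstain.
Faction B against Delay: payoffs 87, 47, 76 → best response Abstain.
Mutual best responses: (Abstain, Amend); (Delay, Abstain).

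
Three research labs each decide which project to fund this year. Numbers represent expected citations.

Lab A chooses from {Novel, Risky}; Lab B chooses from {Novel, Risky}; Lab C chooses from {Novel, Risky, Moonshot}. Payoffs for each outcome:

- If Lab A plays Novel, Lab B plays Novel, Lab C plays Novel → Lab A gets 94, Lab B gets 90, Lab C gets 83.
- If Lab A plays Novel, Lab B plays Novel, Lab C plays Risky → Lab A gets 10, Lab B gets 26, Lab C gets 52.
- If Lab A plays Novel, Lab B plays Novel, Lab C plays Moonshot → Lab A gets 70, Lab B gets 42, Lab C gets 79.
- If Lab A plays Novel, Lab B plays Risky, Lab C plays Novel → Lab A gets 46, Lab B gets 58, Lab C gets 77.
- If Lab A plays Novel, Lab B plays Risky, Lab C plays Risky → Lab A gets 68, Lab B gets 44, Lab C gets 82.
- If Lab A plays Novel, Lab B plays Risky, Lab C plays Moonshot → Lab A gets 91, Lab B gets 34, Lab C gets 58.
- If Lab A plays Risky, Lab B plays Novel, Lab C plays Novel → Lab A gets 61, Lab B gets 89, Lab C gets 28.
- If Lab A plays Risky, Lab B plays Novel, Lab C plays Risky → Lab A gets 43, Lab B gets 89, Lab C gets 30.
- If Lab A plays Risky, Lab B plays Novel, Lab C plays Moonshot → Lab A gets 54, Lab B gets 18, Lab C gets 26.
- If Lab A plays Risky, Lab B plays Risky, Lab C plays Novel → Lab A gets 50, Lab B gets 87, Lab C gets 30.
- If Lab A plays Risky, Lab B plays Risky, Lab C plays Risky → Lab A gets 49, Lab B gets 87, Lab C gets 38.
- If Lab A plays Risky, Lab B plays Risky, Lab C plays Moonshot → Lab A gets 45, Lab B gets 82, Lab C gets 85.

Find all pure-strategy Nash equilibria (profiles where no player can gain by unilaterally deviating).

(Novel, Novel, Novel) and (Novel, Risky, Risky) and (Risky, Novel, Risky)

For each player, find the best response to each opponent profile; mutual best responses are the pure NE.
Lab A against (Novel, Novel): payoffs 94, 61 → best response Novel.
Lab A against (Novel, Risky): payoffs 10, 43 → best response Risky.
Lab A against (Novel, Moonshot): payoffs 70, 54 → best response Novel.
Lab A against (Risky, Novel): payoffs 46, 50 → best response Risky.
Lab A against (Risky, Risky): payoffs 68, 49 → best response Novel.
Lab A against (Risky, Moonshot): payoffs 91, 45 → best response Novel.
Lab B against (Novel, Novel): payoffs 90, 58 → best response Novel.
Lab B against (Novel, Risky): payoffs 26, 44 → best response Risky.
Lab B against (Novel, Moonshot): payoffs 42, 34 → best response Novel.
Lab B against (Risky, Novel): payoffs 89, 87 → best response Novel.
Lab B against (Risky, Risky): payoffs 89, 87 → best response Novel.
Lab B against (Risky, Moonshot): payoffs 18, 82 → best response Risky.
Lab C against (Novel, Novel): payoffs 83, 52, 79 → best response Novel.
Lab C against (Novel, Risky): payoffs 77, 82, 58 → best response Risky.
Lab C against (Risky, Novel): payoffs 28, 30, 26 → best response Risky.
Lab C against (Risky, Risky): payoffs 30, 38, 85 → best response Moonshot.
Mutual best responses: (Novel, Novel, Novel); (Novel, Risky, Risky); (Risky, Novel, Risky).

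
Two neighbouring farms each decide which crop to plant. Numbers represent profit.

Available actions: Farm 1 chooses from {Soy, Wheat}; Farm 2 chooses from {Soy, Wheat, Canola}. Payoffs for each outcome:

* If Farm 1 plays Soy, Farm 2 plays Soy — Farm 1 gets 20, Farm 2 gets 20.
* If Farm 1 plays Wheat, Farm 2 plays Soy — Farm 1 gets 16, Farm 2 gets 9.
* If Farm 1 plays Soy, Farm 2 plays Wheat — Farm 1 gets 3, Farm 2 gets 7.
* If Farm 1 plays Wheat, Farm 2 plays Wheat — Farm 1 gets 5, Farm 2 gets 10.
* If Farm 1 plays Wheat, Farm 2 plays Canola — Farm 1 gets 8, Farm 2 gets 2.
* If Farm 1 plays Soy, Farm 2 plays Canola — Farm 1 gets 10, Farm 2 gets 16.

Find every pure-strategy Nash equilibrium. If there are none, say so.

(Soy, Soy) and (Wheat, Wheat)

Farm 1 against Soy: payoffs 20, 16 → best response Soy.
Farm 1 against Wheat: payoffs 3, 5 → best response Wheat.
Farm 1 against Canola: payoffs 10, 8 → best response Soy.
Farm 2 against Soy: payoffs 20, 7, 16 → best response Soy.
Farm 2 against Wheat: payoffs 9, 10, 2 → best response Wheat.
Mutual best responses: (Soy, Soy); (Wheat, Wheat).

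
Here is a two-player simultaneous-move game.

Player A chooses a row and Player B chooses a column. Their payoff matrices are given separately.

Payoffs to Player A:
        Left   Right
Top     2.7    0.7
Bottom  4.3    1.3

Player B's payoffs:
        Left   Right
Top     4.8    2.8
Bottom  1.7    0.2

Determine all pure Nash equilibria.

Player A against Left: payoffs 2.7, 4.3 → best response Bottom.
Player A against Right: payoffs 0.7, 1.3 → best response Bottom.
Player B against Top: payoffs 4.8, 2.8 → best response Left.
Player B against Bottom: payoffs 1.7, 0.2 → best response Left.
Mutual best responses: (Bottom, Left).

Pure NE: (Bottom, Left)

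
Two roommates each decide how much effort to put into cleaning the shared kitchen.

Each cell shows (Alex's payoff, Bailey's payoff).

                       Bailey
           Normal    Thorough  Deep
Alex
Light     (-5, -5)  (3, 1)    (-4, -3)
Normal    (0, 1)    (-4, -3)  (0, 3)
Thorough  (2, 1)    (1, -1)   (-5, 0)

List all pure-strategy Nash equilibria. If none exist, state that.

The pure Nash equilibria are (Light, Thorough); (Normal, Deep); (Thorough, Normal).

Alex against Normal: payoffs -5, 0, 2 → best response Thorough.
Alex against Thorough: payoffs 3, -4, 1 → best response Light.
Alex against Deep: payoffs -4, 0, -5 → best response Normal.
Bailey against Light: payoffs -5, 1, -3 → best response Thorough.
Bailey against Normal: payoffs 1, -3, 3 → best response Deep.
Bailey against Thorough: payoffs 1, -1, 0 → best response Normal.
Mutual best responses: (Light, Thorough); (Normal, Deep); (Thorough, Normal).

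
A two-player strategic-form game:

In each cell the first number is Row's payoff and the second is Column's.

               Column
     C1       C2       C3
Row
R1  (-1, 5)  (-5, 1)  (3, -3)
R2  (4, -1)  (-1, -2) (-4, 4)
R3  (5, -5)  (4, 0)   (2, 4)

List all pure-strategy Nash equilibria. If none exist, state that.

There is no pure-strategy Nash equilibrium.

Row against C1: payoffs -1, 4, 5 → best response R3.
Row against C2: payoffs -5, -1, 4 → best response R3.
Row against C3: payoffs 3, -4, 2 → best response R1.
Column against R1: payoffs 5, 1, -3 → best response C1.
Column against R2: payoffs -1, -2, 4 → best response C3.
Column against R3: payoffs -5, 0, 4 → best response C3.
No profile is a mutual best response for all players.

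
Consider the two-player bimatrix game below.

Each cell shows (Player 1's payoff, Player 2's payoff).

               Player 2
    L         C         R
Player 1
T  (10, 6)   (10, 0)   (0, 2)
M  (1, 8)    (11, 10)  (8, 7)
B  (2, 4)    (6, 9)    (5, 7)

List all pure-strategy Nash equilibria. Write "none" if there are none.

(T, L); (M, C)

(T, L): Player 1 gets 10, best alternative 2; Player 2 gets 6, best alternative 2. No profitable deviation — NE.
(T, C): Player 1 can switch to M (10 → 11). Not NE.
(T, R): Player 1 can switch to M (0 → 8). Not NE.
(M, L): Player 1 can switch to T (1 → 10). Not NE.
(M, C): Player 1 gets 11, best alternative 10; Player 2 gets 10, best alternative 8. No profitable deviation — NE.
(M, R): Player 2 can switch to L (7 → 8). Not NE.
(B, L): Player 1 can switch to T (2 → 10). Not NE.
(B, C): Player 1 can switch to T (6 → 10). Not NE.
(The remaining 1 profile has a profitable deviation by the same check.)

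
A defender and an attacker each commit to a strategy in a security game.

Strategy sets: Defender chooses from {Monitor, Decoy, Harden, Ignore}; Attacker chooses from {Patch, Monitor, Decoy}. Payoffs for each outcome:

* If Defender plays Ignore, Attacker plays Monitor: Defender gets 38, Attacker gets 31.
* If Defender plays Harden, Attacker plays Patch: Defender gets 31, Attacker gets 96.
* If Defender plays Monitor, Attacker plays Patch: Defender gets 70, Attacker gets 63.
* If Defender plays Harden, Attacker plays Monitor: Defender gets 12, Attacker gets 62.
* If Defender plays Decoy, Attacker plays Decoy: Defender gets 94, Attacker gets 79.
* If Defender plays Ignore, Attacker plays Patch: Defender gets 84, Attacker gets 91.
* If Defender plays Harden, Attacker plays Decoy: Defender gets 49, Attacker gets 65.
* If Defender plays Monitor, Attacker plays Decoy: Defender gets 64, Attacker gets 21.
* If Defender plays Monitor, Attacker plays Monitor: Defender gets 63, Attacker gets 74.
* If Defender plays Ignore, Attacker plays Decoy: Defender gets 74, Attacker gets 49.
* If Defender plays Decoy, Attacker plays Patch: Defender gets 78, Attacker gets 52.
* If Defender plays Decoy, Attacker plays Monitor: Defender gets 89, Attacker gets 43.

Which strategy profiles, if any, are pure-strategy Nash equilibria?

Pure-strategy Nash equilibria: (Decoy, Decoy), (Ignore, Patch)

(Monitor, Patch): Defender can switch to Decoy (70 → 78). Not NE.
(Monitor, Monitor): Defender can switch to Decoy (63 → 89). Not NE.
(Monitor, Decoy): Defender can switch to Decoy (64 → 94). Not NE.
(Decoy, Patch): Defender can switch to Ignore (78 → 84). Not NE.
(Decoy, Monitor): Attacker can switch to Patch (43 → 52). Not NE.
(Decoy, Decoy): Defender gets 94, best alternative 74; Attacker gets 79, best alternative 52. No profitable deviation — NE.
(Harden, Patch): Defender can switch to Monitor (31 → 70). Not NE.
(Harden, Monitor): Defender can switch to Monitor (12 → 63). Not NE.
(Harden, Decoy): Defender can switch to Monitor (49 → 64). Not NE.
(Ignore, Patch): Defender gets 84, best alternative 78; Attacker gets 91, best alternative 49. No profitable deviation — NE.
(The remaining 2 profiles each have a profitable deviation by the same check.)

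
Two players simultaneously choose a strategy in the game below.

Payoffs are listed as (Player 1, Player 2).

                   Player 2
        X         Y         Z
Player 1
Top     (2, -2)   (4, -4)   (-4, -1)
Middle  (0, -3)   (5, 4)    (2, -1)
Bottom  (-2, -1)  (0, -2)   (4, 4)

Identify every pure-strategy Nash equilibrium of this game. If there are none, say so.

Pure-strategy Nash equilibria: (Middle, Y); (Bottom, Z)

For each player, find the best response to each opponent profile; mutual best responses are the pure NE.
Player 1 against X: payoffs 2, 0, -2 → best response Top.
Player 1 against Y: payoffs 4, 5, 0 → best response Middle.
Player 1 against Z: payoffs -4, 2, 4 → best response Bottom.
Player 2 against Top: payoffs -2, -4, -1 → best response Z.
Player 2 against Middle: payoffs -3, 4, -1 → best response Y.
Player 2 against Bottom: payoffs -1, -2, 4 → best response Z.
Mutual best responses: (Middle, Y); (Bottom, Z).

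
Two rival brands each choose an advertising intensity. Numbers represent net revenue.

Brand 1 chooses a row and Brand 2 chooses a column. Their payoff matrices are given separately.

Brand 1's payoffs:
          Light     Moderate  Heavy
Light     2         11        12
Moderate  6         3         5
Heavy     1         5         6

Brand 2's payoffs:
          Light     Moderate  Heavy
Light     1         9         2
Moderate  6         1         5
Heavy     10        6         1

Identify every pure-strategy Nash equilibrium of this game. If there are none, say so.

(Light, Light): Brand 1 can switch to Moderate (2 → 6). Not NE.
(Light, Moderate): Brand 1 gets 11, best alternative 5; Brand 2 gets 9, best alternative 2. No profitable deviation — NE.
(Light, Heavy): Brand 2 can switch to Moderate (2 → 9). Not NE.
(Moderate, Light): Brand 1 gets 6, best alternative 2; Brand 2 gets 6, best alternative 5. No profitable deviation — NE.
(Moderate, Moderate): Brand 1 can switch to Light (3 → 11). Not NE.
(Moderate, Heavy): Brand 1 can switch to Light (5 → 12). Not NE.
(Heavy, Light): Brand 1 can switch to Light (1 → 2). Not NE.
(Heavy, Moderate): Brand 1 can switch to Light (5 → 11). Not NE.
(Heavy, Heavy): Brand 1 can switch to Light (6 → 12). Not NE.

(Light, Moderate) and (Moderate, Light)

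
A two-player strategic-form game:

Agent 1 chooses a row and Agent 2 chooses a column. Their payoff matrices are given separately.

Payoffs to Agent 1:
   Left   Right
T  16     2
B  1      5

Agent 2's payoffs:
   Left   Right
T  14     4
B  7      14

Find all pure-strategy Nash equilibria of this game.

Pure-strategy Nash equilibria: (T, Left); (B, Right)

Check each profile: it is a Nash equilibrium iff no player can strictly gain by switching unilaterally.
(T, Left): Agent 1 gets 16, best alternative 1; Agent 2 gets 14, best alternative 4. No profitable deviation — NE.
(T, Right): Agent 1 can switch to B (2 → 5). Not NE.
(B, Left): Agent 1 can switch to T (1 → 16). Not NE.
(B, Right): Agent 1 gets 5, best alternative 2; Agent 2 gets 14, best alternative 7. No profitable deviation — NE.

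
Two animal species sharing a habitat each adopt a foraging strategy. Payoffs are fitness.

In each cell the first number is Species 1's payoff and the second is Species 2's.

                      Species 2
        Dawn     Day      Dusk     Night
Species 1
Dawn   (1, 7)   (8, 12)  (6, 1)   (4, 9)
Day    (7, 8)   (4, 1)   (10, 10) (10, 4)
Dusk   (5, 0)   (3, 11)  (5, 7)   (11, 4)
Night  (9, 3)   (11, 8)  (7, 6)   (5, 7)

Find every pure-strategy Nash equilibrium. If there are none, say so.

Mark each player's best response to every combination of opponents' strategies; a profile where every player is best-responding is a pure Nash equilibrium.
Species 1 against Dawn: payoffs 1, 7, 5, 9 → best response Night.
Species 1 against Day: payoffs 8, 4, 3, 11 → best response Night.
Species 1 against Dusk: payoffs 6, 10, 5, 7 → best response Day.
Species 1 against Night: payoffs 4, 10, 11, 5 → best response Dusk.
Species 2 against Dawn: payoffs 7, 12, 1, 9 → best response Day.
Species 2 against Day: payoffs 8, 1, 10, 4 → best response Dusk.
Species 2 against Dusk: payoffs 0, 11, 7, 4 → best response Day.
Species 2 against Night: payoffs 3, 8, 6, 7 → best response Day.
Mutual best responses: (Day, Dusk); (Night, Day).

The pure Nash equilibria are (Day, Dusk), (Night, Day).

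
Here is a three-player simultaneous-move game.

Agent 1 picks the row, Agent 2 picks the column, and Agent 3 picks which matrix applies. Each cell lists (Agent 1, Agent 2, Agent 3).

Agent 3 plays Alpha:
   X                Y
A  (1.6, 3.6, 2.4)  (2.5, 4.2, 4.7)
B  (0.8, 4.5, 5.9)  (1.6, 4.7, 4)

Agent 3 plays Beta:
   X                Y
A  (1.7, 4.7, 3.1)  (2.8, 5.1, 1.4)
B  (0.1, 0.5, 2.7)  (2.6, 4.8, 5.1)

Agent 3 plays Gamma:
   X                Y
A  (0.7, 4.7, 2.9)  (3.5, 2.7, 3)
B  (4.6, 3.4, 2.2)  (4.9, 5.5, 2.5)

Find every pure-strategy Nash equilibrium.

Agent 1 against (X, Alpha): payoffs 1.6, 0.8 → best response A.
Agent 1 against (X, Beta): payoffs 1.7, 0.1 → best response A.
Agent 1 against (X, Gamma): payoffs 0.7, 4.6 → best response B.
Agent 1 against (Y, Alpha): payoffs 2.5, 1.6 → best response A.
Agent 1 against (Y, Beta): payoffs 2.8, 2.6 → best response A.
Agent 1 against (Y, Gamma): payoffs 3.5, 4.9 → best response B.
Agent 2 against (A, Alpha): payoffs 3.6, 4.2 → best response Y.
Agent 2 against (A, Beta): payoffs 4.7, 5.1 → best response Y.
Agent 2 against (A, Gamma): payoffs 4.7, 2.7 → best response X.
Agent 2 against (B, Alpha): payoffs 4.5, 4.7 → best response Y.
Agent 2 against (B, Beta): payoffs 0.5, 4.8 → best response Y.
Agent 2 against (B, Gamma): payoffs 3.4, 5.5 → best response Y.
Agent 3 against (A, X): payoffs 2.4, 3.1, 2.9 → best response Beta.
Agent 3 against (A, Y): payoffs 4.7, 1.4, 3 → best response Alpha.
Agent 3 against (B, X): payoffs 5.9, 2.7, 2.2 → best response Alpha.
Agent 3 against (B, Y): payoffs 4, 5.1, 2.5 → best response Beta.
Mutual best responses: (A, Y, Alpha).

Pure NE: (A, Y, Alpha)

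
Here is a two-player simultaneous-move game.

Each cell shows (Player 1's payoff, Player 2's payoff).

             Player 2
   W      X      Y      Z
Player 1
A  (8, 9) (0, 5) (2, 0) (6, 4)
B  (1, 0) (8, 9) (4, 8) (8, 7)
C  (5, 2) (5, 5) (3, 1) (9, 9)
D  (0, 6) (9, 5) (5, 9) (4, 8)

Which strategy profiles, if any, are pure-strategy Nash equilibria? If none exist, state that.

Player 1 against W: payoffs 8, 1, 5, 0 → best response A.
Player 1 against X: payoffs 0, 8, 5, 9 → best response D.
Player 1 against Y: payoffs 2, 4, 3, 5 → best response D.
Player 1 against Z: payoffs 6, 8, 9, 4 → best response C.
Player 2 against A: payoffs 9, 5, 0, 4 → best response W.
Player 2 against B: payoffs 0, 9, 8, 7 → best response X.
Player 2 against C: payoffs 2, 5, 1, 9 → best response Z.
Player 2 against D: payoffs 6, 5, 9, 8 → best response Y.
Mutual best responses: (A, W); (C, Z); (D, Y).

(A, W) and (C, Z) and (D, Y)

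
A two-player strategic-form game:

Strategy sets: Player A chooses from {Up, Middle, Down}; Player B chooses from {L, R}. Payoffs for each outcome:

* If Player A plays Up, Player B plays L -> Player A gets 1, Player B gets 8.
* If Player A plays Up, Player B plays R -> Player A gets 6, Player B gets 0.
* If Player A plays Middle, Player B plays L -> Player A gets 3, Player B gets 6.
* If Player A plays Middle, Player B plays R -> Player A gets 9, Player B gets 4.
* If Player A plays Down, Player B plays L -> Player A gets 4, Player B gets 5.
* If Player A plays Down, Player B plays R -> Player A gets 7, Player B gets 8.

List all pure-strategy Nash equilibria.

No pure-strategy Nash equilibrium.

Player A against L: payoffs 1, 3, 4 → best response Down.
Player A against R: payoffs 6, 9, 7 → best response Middle.
Player B against Up: payoffs 8, 0 → best response L.
Player B against Middle: payoffs 6, 4 → best response L.
Player B against Down: payoffs 5, 8 → best response R.
No profile is a mutual best response for all players.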